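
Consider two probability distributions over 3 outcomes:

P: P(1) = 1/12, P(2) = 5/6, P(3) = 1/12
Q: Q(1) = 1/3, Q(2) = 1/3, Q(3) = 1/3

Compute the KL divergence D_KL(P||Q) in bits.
0.7683 bits

D_KL(P||Q) = Σ P(x) log₂(P(x)/Q(x))

Computing term by term:
  P(1)·log₂(P(1)/Q(1)) = (1/12)·log₂((1/12)/(1/3)) = -0.16667
  P(2)·log₂(P(2)/Q(2)) = (5/6)·log₂((5/6)/(1/3)) = 1.10161
  P(3)·log₂(P(3)/Q(3)) = (1/12)·log₂((1/12)/(1/3)) = -0.16667

D_KL(P||Q) = -0.16667 + 1.10161 - 0.16667 = 0.76827 ≈ 0.7683 bits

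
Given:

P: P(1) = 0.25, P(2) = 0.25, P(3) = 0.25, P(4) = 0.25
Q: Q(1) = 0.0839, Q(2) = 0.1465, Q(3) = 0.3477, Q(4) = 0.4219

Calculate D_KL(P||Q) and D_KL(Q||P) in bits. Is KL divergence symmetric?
D_KL(P||Q) = 0.2788 bits, D_KL(Q||P) = 0.2389 bits. No, KL divergence is not symmetric.

D_KL(P||Q) = Σ P(x) log₂(P(x)/Q(x))

Computing term by term:
  P(1)·log₂(P(1)/Q(1)) = 0.25·log₂(0.25/0.0839) = 0.39380
  P(2)·log₂(P(2)/Q(2)) = 0.25·log₂(0.25/0.1465) = 0.19276
  P(3)·log₂(P(3)/Q(3)) = 0.25·log₂(0.25/0.3477) = -0.11898
  P(4)·log₂(P(4)/Q(4)) = 0.25·log₂(0.25/0.4219) = -0.18874

D_KL(P||Q) = 0.39380 + 0.19276 - 0.11898 - 0.18874 = 0.27884 ≈ 0.2788 bits

D_KL(Q||P) = Σ Q(x) log₂(Q(x)/P(x))

Computing term by term:
  Q(1)·log₂(Q(1)/P(1)) = 0.0839·log₂(0.0839/0.25) = -0.13216
  Q(2)·log₂(Q(2)/P(2)) = 0.1465·log₂(0.1465/0.25) = -0.11296
  Q(3)·log₂(Q(3)/P(3)) = 0.3477·log₂(0.3477/0.25) = 0.16548
  Q(4)·log₂(Q(4)/P(4)) = 0.4219·log₂(0.4219/0.25) = 0.31852

D_KL(Q||P) = -0.13216 - 0.11296 + 0.16548 + 0.31852 = 0.23888 ≈ 0.2389 bits

These are NOT equal (difference: 0.0399 bits). KL divergence is asymmetric: D_KL(P||Q) ≠ D_KL(Q||P) in general.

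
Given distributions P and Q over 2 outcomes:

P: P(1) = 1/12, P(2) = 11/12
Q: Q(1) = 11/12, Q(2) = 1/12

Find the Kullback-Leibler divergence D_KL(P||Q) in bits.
2.8829 bits

D_KL(P||Q) = Σ P(x) log₂(P(x)/Q(x))

Computing term by term:
  P(1)·log₂(P(1)/Q(1)) = (1/12)·log₂((1/12)/(11/12)) = -0.28829
  P(2)·log₂(P(2)/Q(2)) = (11/12)·log₂((11/12)/(1/12)) = 3.17115

D_KL(P||Q) = -0.28829 + 3.17115 = 2.88286 ≈ 2.8829 bits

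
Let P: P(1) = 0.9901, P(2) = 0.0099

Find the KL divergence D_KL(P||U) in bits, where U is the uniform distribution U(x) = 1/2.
0.9199 bits

U(i) = 1/2 for all i

D_KL(P||U) = Σ P(x) log₂(P(x) / (1/2))
           = Σ P(x) log₂(P(x)) + log₂(2)
           = log₂(2) - H(P)

H(P) = -Σ P(x) log₂(P(x)):
  -P(1)·log₂(P(1)) = -(0.9901)·log₂(0.9901) = 0.01421
  -P(2)·log₂(P(2)) = -(0.0099)·log₂(0.0099) = 0.06592
H(P) = 0.01421 + 0.06592 = 0.08013 bits

log₂(2) = 1.00000 bits

D_KL(P||U) = 1.00000 - 0.08013 = 0.91987 ≈ 0.9199 bits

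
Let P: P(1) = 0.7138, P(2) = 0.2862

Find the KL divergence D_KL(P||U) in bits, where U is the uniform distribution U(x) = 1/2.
0.1362 bits

U(i) = 1/2 for all i

D_KL(P||U) = Σ P(x) log₂(P(x) / (1/2))
           = Σ P(x) log₂(P(x)) + log₂(2)
           = log₂(2) - H(P)

H(P) = -Σ P(x) log₂(P(x)):
  -P(1)·log₂(P(1)) = -(0.7138)·log₂(0.7138) = 0.34720
  -P(2)·log₂(P(2)) = -(0.2862)·log₂(0.2862) = 0.51656
H(P) = 0.34720 + 0.51656 = 0.86376 bits

log₂(2) = 1.00000 bits

D_KL(P||U) = 1.00000 - 0.86376 = 0.13624 ≈ 0.1362 bits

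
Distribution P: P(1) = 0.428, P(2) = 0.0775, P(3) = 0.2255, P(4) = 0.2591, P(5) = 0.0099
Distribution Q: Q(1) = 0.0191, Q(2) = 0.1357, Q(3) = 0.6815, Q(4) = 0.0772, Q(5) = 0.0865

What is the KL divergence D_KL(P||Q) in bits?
1.9192 bits

D_KL(P||Q) = Σ P(x) log₂(P(x)/Q(x))

Computing term by term:
  P(1)·log₂(P(1)/Q(1)) = 0.428·log₂(0.428/0.0191) = 1.91999
  P(2)·log₂(P(2)/Q(2)) = 0.0775·log₂(0.0775/0.1357) = -0.06263
  P(3)·log₂(P(3)/Q(3)) = 0.2255·log₂(0.2255/0.6815) = -0.35980
  P(4)·log₂(P(4)/Q(4)) = 0.2591·log₂(0.2591/0.0772) = 0.45261
  P(5)·log₂(P(5)/Q(5)) = 0.0099·log₂(0.0099/0.0865) = -0.03096

D_KL(P||Q) = 1.91999 - 0.06263 - 0.35980 + 0.45261 - 0.03096 = 1.91921 ≈ 1.9192 bits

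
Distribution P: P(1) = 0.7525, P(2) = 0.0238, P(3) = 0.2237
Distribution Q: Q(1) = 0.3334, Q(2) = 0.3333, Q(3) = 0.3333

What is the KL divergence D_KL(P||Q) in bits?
0.6645 bits

D_KL(P||Q) = Σ P(x) log₂(P(x)/Q(x))

Computing term by term:
  P(1)·log₂(P(1)/Q(1)) = 0.7525·log₂(0.7525/0.3334) = 0.88376
  P(2)·log₂(P(2)/Q(2)) = 0.0238·log₂(0.0238/0.3333) = -0.09063
  P(3)·log₂(P(3)/Q(3)) = 0.2237·log₂(0.2237/0.3333) = -0.12868

D_KL(P||Q) = 0.88376 - 0.09063 - 0.12868 = 0.66445 ≈ 0.6645 bits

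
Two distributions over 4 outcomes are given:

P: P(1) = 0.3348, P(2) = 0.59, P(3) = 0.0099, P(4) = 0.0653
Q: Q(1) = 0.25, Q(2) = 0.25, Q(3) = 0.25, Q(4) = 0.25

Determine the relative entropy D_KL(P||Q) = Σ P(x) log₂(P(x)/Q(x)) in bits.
0.6994 bits

D_KL(P||Q) = Σ P(x) log₂(P(x)/Q(x))

Computing term by term:
  P(1)·log₂(P(1)/Q(1)) = 0.3348·log₂(0.3348/0.25) = 0.14108
  P(2)·log₂(P(2)/Q(2)) = 0.59·log₂(0.59/0.25) = 0.73088
  P(3)·log₂(P(3)/Q(3)) = 0.0099·log₂(0.0099/0.25) = -0.04612
  P(4)·log₂(P(4)/Q(4)) = 0.0653·log₂(0.0653/0.25) = -0.12647

D_KL(P||Q) = 0.14108 + 0.73088 - 0.04612 - 0.12647 = 0.69937 ≈ 0.6994 bits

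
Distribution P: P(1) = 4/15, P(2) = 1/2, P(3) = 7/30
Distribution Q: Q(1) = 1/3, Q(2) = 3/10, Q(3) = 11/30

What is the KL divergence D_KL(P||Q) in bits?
0.1305 bits

D_KL(P||Q) = Σ P(x) log₂(P(x)/Q(x))

Computing term by term:
  P(1)·log₂(P(1)/Q(1)) = (4/15)·log₂((4/15)/(1/3)) = -0.08585
  P(2)·log₂(P(2)/Q(2)) = (1/2)·log₂((1/2)/(3/10)) = 0.36848
  P(3)·log₂(P(3)/Q(3)) = (7/30)·log₂((7/30)/(11/30)) = -0.15215

D_KL(P||Q) = -0.08585 + 0.36848 - 0.15215 = 0.13048 ≈ 0.1305 bits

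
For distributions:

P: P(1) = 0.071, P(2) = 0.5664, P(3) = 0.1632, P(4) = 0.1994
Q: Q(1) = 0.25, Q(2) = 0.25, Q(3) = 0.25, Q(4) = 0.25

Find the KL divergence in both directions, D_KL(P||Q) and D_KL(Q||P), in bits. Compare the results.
D_KL(P||Q) = 0.3739 bits, D_KL(Q||P) = 0.3944 bits. D_KL(Q||P) is larger than D_KL(P||Q) by 0.0205 bits; the two directions differ.

D_KL(P||Q) = Σ P(x) log₂(P(x)/Q(x))

Computing term by term:
  P(1)·log₂(P(1)/Q(1)) = 0.071·log₂(0.071/0.25) = -0.12894
  P(2)·log₂(P(2)/Q(2)) = 0.5664·log₂(0.5664/0.25) = 0.66829
  P(3)·log₂(P(3)/Q(3)) = 0.1632·log₂(0.1632/0.25) = -0.10041
  P(4)·log₂(P(4)/Q(4)) = 0.1994·log₂(0.1994/0.25) = -0.06506

D_KL(P||Q) = -0.12894 + 0.66829 - 0.10041 - 0.06506 = 0.37388 ≈ 0.3739 bits

D_KL(Q||P) = Σ Q(x) log₂(Q(x)/P(x))

Computing term by term:
  Q(1)·log₂(Q(1)/P(1)) = 0.25·log₂(0.25/0.071) = 0.45401
  Q(2)·log₂(Q(2)/P(2)) = 0.25·log₂(0.25/0.5664) = -0.29497
  Q(3)·log₂(Q(3)/P(3)) = 0.25·log₂(0.25/0.1632) = 0.15382
  Q(4)·log₂(Q(4)/P(4)) = 0.25·log₂(0.25/0.1994) = 0.08157

D_KL(Q||P) = 0.45401 - 0.29497 + 0.15382 + 0.08157 = 0.39443 ≈ 0.3944 bits

These are NOT equal (difference: 0.0205 bits). KL divergence is asymmetric: D_KL(P||Q) ≠ D_KL(Q||P) in general.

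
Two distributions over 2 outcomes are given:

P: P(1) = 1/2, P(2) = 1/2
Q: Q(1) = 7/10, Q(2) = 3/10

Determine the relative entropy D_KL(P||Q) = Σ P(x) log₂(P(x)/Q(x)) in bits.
0.1258 bits

D_KL(P||Q) = Σ P(x) log₂(P(x)/Q(x))

Computing term by term:
  P(1)·log₂(P(1)/Q(1)) = (1/2)·log₂((1/2)/(7/10)) = -0.24271
  P(2)·log₂(P(2)/Q(2)) = (1/2)·log₂((1/2)/(3/10)) = 0.36848

D_KL(P||Q) = -0.24271 + 0.36848 = 0.12577 ≈ 0.1258 bits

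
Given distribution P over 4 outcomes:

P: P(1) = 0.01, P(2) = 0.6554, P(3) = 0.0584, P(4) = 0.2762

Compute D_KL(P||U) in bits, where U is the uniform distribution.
0.7821 bits

U(i) = 1/4 for all i

D_KL(P||U) = Σ P(x) log₂(P(x) / (1/4))
           = Σ P(x) log₂(P(x)) + log₂(4)
           = log₂(4) - H(P)

H(P) = -Σ P(x) log₂(P(x)):
  -P(1)·log₂(P(1)) = -(0.01)·log₂(0.01) = 0.06644
  -P(2)·log₂(P(2)) = -(0.6554)·log₂(0.6554) = 0.39950
  -P(3)·log₂(P(3)) = -(0.0584)·log₂(0.0584) = 0.23932
  -P(4)·log₂(P(4)) = -(0.2762)·log₂(0.2762) = 0.51269
H(P) = 0.06644 + 0.39950 + 0.23932 + 0.51269 = 1.21795 bits

log₂(4) = 2.00000 bits

D_KL(P||U) = 2.00000 - 1.21795 = 0.78205 ≈ 0.7821 bits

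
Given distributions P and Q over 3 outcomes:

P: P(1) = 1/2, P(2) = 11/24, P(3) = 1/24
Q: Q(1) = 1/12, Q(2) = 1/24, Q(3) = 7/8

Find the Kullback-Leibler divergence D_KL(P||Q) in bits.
2.6950 bits

D_KL(P||Q) = Σ P(x) log₂(P(x)/Q(x))

Computing term by term:
  P(1)·log₂(P(1)/Q(1)) = (1/2)·log₂((1/2)/(1/12)) = 1.29248
  P(2)·log₂(P(2)/Q(2)) = (11/24)·log₂((11/24)/(1/24)) = 1.58557
  P(3)·log₂(P(3)/Q(3)) = (1/24)·log₂((1/24)/(7/8)) = -0.18301

D_KL(P||Q) = 1.29248 + 1.58557 - 0.18301 = 2.69504 ≈ 2.6950 bits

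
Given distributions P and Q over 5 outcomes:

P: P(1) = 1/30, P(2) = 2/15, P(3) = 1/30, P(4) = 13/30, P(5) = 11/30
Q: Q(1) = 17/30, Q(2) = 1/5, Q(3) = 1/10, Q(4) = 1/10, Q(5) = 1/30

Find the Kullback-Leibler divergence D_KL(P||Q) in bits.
1.9181 bits

D_KL(P||Q) = Σ P(x) log₂(P(x)/Q(x))

Computing term by term:
  P(1)·log₂(P(1)/Q(1)) = (1/30)·log₂((1/30)/(17/30)) = -0.13625
  P(2)·log₂(P(2)/Q(2)) = (2/15)·log₂((2/15)/(1/5)) = -0.07800
  P(3)·log₂(P(3)/Q(3)) = (1/30)·log₂((1/30)/(1/10)) = -0.05283
  P(4)·log₂(P(4)/Q(4)) = (13/30)·log₂((13/30)/(1/10)) = 0.91671
  P(5)·log₂(P(5)/Q(5)) = (11/30)·log₂((11/30)/(1/30)) = 1.26846

D_KL(P||Q) = -0.13625 - 0.07800 - 0.05283 + 0.91671 + 1.26846 = 1.91809 ≈ 1.9181 bits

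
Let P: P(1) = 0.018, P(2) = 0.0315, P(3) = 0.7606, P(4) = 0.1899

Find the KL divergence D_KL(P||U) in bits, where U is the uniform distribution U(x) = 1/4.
0.9831 bits

U(i) = 1/4 for all i

D_KL(P||U) = Σ P(x) log₂(P(x) / (1/4))
           = Σ P(x) log₂(P(x)) + log₂(4)
           = log₂(4) - H(P)

H(P) = -Σ P(x) log₂(P(x)):
  -P(1)·log₂(P(1)) = -(0.018)·log₂(0.018) = 0.10433
  -P(2)·log₂(P(2)) = -(0.0315)·log₂(0.0315) = 0.15714
  -P(3)·log₂(P(3)) = -(0.7606)·log₂(0.7606) = 0.30028
  -P(4)·log₂(P(4)) = -(0.1899)·log₂(0.1899) = 0.45513
H(P) = 0.10433 + 0.15714 + 0.30028 + 0.45513 = 1.01688 bits

log₂(4) = 2.00000 bits

D_KL(P||U) = 2.00000 - 1.01688 = 0.98312 ≈ 0.9831 bits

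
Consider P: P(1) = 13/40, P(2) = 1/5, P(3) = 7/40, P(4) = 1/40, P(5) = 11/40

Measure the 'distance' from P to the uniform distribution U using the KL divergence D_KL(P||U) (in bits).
0.2453 bits

U(i) = 1/5 for all i

D_KL(P||U) = Σ P(x) log₂(P(x) / (1/5))
           = Σ P(x) log₂(P(x)) + log₂(5)
           = log₂(5) - H(P)

H(P) = -Σ P(x) log₂(P(x)):
  -P(1)·log₂(P(1)) = -(13/40)·log₂(13/40) = 0.52698
  -P(2)·log₂(P(2)) = -(1/5)·log₂(1/5) = 0.46439
  -P(3)·log₂(P(3)) = -(7/40)·log₂(7/40) = 0.44005
  -P(4)·log₂(P(4)) = -(1/40)·log₂(1/40) = 0.13305
  -P(5)·log₂(P(5)) = -(11/40)·log₂(11/40) = 0.51219
H(P) = 0.52698 + 0.46439 + 0.44005 + 0.13305 + 0.51219 = 2.07666 bits

log₂(5) = 2.32193 bits

D_KL(P||U) = 2.32193 - 2.07666 = 0.24527 ≈ 0.2453 bits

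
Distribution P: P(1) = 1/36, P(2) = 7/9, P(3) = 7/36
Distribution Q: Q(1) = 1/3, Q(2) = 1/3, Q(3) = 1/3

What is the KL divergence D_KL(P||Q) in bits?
0.7000 bits

D_KL(P||Q) = Σ P(x) log₂(P(x)/Q(x))

Computing term by term:
  P(1)·log₂(P(1)/Q(1)) = (1/36)·log₂((1/36)/(1/3)) = -0.09958
  P(2)·log₂(P(2)/Q(2)) = (7/9)·log₂((7/9)/(1/3)) = 0.95075
  P(3)·log₂(P(3)/Q(3)) = (7/36)·log₂((7/36)/(1/3)) = -0.15120

D_KL(P||Q) = -0.09958 + 0.95075 - 0.15120 = 0.69997 ≈ 0.7000 bits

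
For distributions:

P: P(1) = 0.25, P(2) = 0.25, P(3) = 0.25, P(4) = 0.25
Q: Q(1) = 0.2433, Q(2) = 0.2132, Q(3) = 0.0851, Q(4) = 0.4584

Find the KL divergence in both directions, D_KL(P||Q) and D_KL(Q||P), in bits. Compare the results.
D_KL(P||Q) = 0.2372 bits, D_KL(Q||P) = 0.2101 bits. D_KL(P||Q) is larger than D_KL(Q||P) by 0.0271 bits; the two directions differ.

D_KL(P||Q) = Σ P(x) log₂(P(x)/Q(x))

Computing term by term:
  P(1)·log₂(P(1)/Q(1)) = 0.25·log₂(0.25/0.2433) = 0.00980
  P(2)·log₂(P(2)/Q(2)) = 0.25·log₂(0.25/0.2132) = 0.05743
  P(3)·log₂(P(3)/Q(3)) = 0.25·log₂(0.25/0.0851) = 0.38867
  P(4)·log₂(P(4)/Q(4)) = 0.25·log₂(0.25/0.4584) = -0.21867

D_KL(P||Q) = 0.00980 + 0.05743 + 0.38867 - 0.21867 = 0.23723 ≈ 0.2372 bits

D_KL(Q||P) = Σ Q(x) log₂(Q(x)/P(x))

Computing term by term:
  Q(1)·log₂(Q(1)/P(1)) = 0.2433·log₂(0.2433/0.25) = -0.00954
  Q(2)·log₂(Q(2)/P(2)) = 0.2132·log₂(0.2132/0.25) = -0.04898
  Q(3)·log₂(Q(3)/P(3)) = 0.0851·log₂(0.0851/0.25) = -0.13230
  Q(4)·log₂(Q(4)/P(4)) = 0.4584·log₂(0.4584/0.25) = 0.40095

D_KL(Q||P) = -0.00954 - 0.04898 - 0.13230 + 0.40095 = 0.21013 ≈ 0.2101 bits

These are NOT equal (difference: 0.0271 bits). KL divergence is asymmetric: D_KL(P||Q) ≠ D_KL(Q||P) in general.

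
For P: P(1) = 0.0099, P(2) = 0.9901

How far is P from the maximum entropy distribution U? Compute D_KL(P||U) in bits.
0.9199 bits

U(i) = 1/2 for all i

D_KL(P||U) = Σ P(x) log₂(P(x) / (1/2))
           = Σ P(x) log₂(P(x)) + log₂(2)
           = log₂(2) - H(P)

H(P) = -Σ P(x) log₂(P(x)):
  -P(1)·log₂(P(1)) = -(0.0099)·log₂(0.0099) = 0.06592
  -P(2)·log₂(P(2)) = -(0.9901)·log₂(0.9901) = 0.01421
H(P) = 0.06592 + 0.01421 = 0.08013 bits

log₂(2) = 1.00000 bits

D_KL(P||U) = 1.00000 - 0.08013 = 0.91987 ≈ 0.9199 bits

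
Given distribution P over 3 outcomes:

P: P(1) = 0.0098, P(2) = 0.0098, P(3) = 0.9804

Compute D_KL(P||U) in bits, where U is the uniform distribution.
1.4262 bits

U(i) = 1/3 for all i

D_KL(P||U) = Σ P(x) log₂(P(x) / (1/3))
           = Σ P(x) log₂(P(x)) + log₂(3)
           = log₂(3) - H(P)

H(P) = -Σ P(x) log₂(P(x)):
  -P(1)·log₂(P(1)) = -(0.0098)·log₂(0.0098) = 0.06540
  -P(2)·log₂(P(2)) = -(0.0098)·log₂(0.0098) = 0.06540
  -P(3)·log₂(P(3)) = -(0.9804)·log₂(0.9804) = 0.02800
H(P) = 0.06540 + 0.06540 + 0.02800 = 0.15880 bits

log₂(3) = 1.58496 bits

D_KL(P||U) = 1.58496 - 0.15880 = 1.42616 ≈ 1.4262 bits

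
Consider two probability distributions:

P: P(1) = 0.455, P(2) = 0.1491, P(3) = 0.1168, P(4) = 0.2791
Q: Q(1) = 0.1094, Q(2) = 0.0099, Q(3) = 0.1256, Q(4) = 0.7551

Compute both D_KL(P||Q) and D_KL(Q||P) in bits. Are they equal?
D_KL(P||Q) = 1.1060 bits, D_KL(Q||P) = 0.8337 bits. No, they are not equal.

D_KL(P||Q) = Σ P(x) log₂(P(x)/Q(x))

Computing term by term:
  P(1)·log₂(P(1)/Q(1)) = 0.455·log₂(0.455/0.1094) = 0.93560
  P(2)·log₂(P(2)/Q(2)) = 0.1491·log₂(0.1491/0.0099) = 0.58338
  P(3)·log₂(P(3)/Q(3)) = 0.1168·log₂(0.1168/0.1256) = -0.01224
  P(4)·log₂(P(4)/Q(4)) = 0.2791·log₂(0.2791/0.7551) = -0.40076

D_KL(P||Q) = 0.93560 + 0.58338 - 0.01224 - 0.40076 = 1.10598 ≈ 1.1060 bits

D_KL(Q||P) = Σ Q(x) log₂(Q(x)/P(x))

Computing term by term:
  Q(1)·log₂(Q(1)/P(1)) = 0.1094·log₂(0.1094/0.455) = -0.22495
  Q(2)·log₂(Q(2)/P(2)) = 0.0099·log₂(0.0099/0.1491) = -0.03874
  Q(3)·log₂(Q(3)/P(3)) = 0.1256·log₂(0.1256/0.1168) = 0.01316
  Q(4)·log₂(Q(4)/P(4)) = 0.7551·log₂(0.7551/0.2791) = 1.08424

D_KL(Q||P) = -0.22495 - 0.03874 + 0.01316 + 1.08424 = 0.83371 ≈ 0.8337 bits

These are NOT equal (difference: 0.2723 bits). KL divergence is asymmetric: D_KL(P||Q) ≠ D_KL(Q||P) in general.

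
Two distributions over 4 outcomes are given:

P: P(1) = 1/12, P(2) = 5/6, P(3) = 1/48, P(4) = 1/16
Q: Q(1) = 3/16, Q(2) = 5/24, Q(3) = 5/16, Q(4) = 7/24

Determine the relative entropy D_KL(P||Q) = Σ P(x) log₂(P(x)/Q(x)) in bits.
1.3489 bits

D_KL(P||Q) = Σ P(x) log₂(P(x)/Q(x))

Computing term by term:
  P(1)·log₂(P(1)/Q(1)) = (1/12)·log₂((1/12)/(3/16)) = -0.09749
  P(2)·log₂(P(2)/Q(2)) = (5/6)·log₂((5/6)/(5/24)) = 1.66667
  P(3)·log₂(P(3)/Q(3)) = (1/48)·log₂((1/48)/(5/16)) = -0.08139
  P(4)·log₂(P(4)/Q(4)) = (1/16)·log₂((1/16)/(7/24)) = -0.13890

D_KL(P||Q) = -0.09749 + 1.66667 - 0.08139 - 0.13890 = 1.34889 ≈ 1.3489 bits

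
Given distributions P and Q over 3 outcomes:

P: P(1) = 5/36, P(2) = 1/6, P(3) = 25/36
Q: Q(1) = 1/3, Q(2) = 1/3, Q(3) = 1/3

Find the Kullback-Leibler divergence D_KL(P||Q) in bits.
0.3933 bits

D_KL(P||Q) = Σ P(x) log₂(P(x)/Q(x))

Computing term by term:
  P(1)·log₂(P(1)/Q(1)) = (5/36)·log₂((5/36)/(1/3)) = -0.17542
  P(2)·log₂(P(2)/Q(2)) = (1/6)·log₂((1/6)/(1/3)) = -0.16667
  P(3)·log₂(P(3)/Q(3)) = (25/36)·log₂((25/36)/(1/3)) = 0.73534

D_KL(P||Q) = -0.17542 - 0.16667 + 0.73534 = 0.39325 ≈ 0.3933 bits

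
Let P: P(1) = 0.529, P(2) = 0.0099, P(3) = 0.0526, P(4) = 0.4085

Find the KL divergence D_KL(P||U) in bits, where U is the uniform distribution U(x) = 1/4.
0.6970 bits

U(i) = 1/4 for all i

D_KL(P||U) = Σ P(x) log₂(P(x) / (1/4))
           = Σ P(x) log₂(P(x)) + log₂(4)
           = log₂(4) - H(P)

H(P) = -Σ P(x) log₂(P(x)):
  -P(1)·log₂(P(1)) = -(0.529)·log₂(0.529) = 0.48597
  -P(2)·log₂(P(2)) = -(0.0099)·log₂(0.0099) = 0.06592
  -P(3)·log₂(P(3)) = -(0.0526)·log₂(0.0526) = 0.22349
  -P(4)·log₂(P(4)) = -(0.4085)·log₂(0.4085) = 0.52762
H(P) = 0.48597 + 0.06592 + 0.22349 + 0.52762 = 1.30300 bits

log₂(4) = 2.00000 bits

D_KL(P||U) = 2.00000 - 1.30300 = 0.69700 ≈ 0.6970 bits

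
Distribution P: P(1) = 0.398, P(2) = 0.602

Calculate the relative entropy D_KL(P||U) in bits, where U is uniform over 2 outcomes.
0.0302 bits

U(i) = 1/2 for all i

D_KL(P||U) = Σ P(x) log₂(P(x) / (1/2))
           = Σ P(x) log₂(P(x)) + log₂(2)
           = log₂(2) - H(P)

H(P) = -Σ P(x) log₂(P(x)):
  -P(1)·log₂(P(1)) = -(0.398)·log₂(0.398) = 0.52901
  -P(2)·log₂(P(2)) = -(0.602)·log₂(0.602) = 0.44076
H(P) = 0.52901 + 0.44076 = 0.96977 bits

log₂(2) = 1.00000 bits

D_KL(P||U) = 1.00000 - 0.96977 = 0.03023 ≈ 0.0302 bits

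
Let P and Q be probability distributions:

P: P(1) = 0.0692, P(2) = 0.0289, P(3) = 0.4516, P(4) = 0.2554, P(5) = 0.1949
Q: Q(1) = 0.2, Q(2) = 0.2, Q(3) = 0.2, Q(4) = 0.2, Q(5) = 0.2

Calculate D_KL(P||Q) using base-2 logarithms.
0.4269 bits

D_KL(P||Q) = Σ P(x) log₂(P(x)/Q(x))

Computing term by term:
  P(1)·log₂(P(1)/Q(1)) = 0.0692·log₂(0.0692/0.2) = -0.10596
  P(2)·log₂(P(2)/Q(2)) = 0.0289·log₂(0.0289/0.2) = -0.08066
  P(3)·log₂(P(3)/Q(3)) = 0.4516·log₂(0.4516/0.2) = 0.53065
  P(4)·log₂(P(4)/Q(4)) = 0.2554·log₂(0.2554/0.2) = 0.09009
  P(5)·log₂(P(5)/Q(5)) = 0.1949·log₂(0.1949/0.2) = -0.00726

D_KL(P||Q) = -0.10596 - 0.08066 + 0.53065 + 0.09009 - 0.00726 = 0.42686 ≈ 0.4269 bits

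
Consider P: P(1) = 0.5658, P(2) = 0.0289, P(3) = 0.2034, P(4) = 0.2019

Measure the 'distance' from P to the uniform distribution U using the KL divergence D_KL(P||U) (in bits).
0.4540 bits

U(i) = 1/4 for all i

D_KL(P||U) = Σ P(x) log₂(P(x) / (1/4))
           = Σ P(x) log₂(P(x)) + log₂(4)
           = log₂(4) - H(P)

H(P) = -Σ P(x) log₂(P(x)):
  -P(1)·log₂(P(1)) = -(0.5658)·log₂(0.5658) = 0.46488
  -P(2)·log₂(P(2)) = -(0.0289)·log₂(0.0289) = 0.14776
  -P(3)·log₂(P(3)) = -(0.2034)·log₂(0.2034) = 0.46733
  -P(4)·log₂(P(4)) = -(0.2019)·log₂(0.2019) = 0.46604
H(P) = 0.46488 + 0.14776 + 0.46733 + 0.46604 = 1.54601 bits

log₂(4) = 2.00000 bits

D_KL(P||U) = 2.00000 - 1.54601 = 0.45399 ≈ 0.4540 bits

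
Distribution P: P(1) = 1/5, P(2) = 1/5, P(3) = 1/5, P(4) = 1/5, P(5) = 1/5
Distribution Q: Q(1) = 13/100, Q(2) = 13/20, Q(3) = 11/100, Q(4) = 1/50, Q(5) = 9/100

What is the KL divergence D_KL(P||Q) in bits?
0.8515 bits

D_KL(P||Q) = Σ P(x) log₂(P(x)/Q(x))

Computing term by term:
  P(1)·log₂(P(1)/Q(1)) = (1/5)·log₂((1/5)/(13/100)) = 0.12430
  P(2)·log₂(P(2)/Q(2)) = (1/5)·log₂((1/5)/(13/20)) = -0.34009
  P(3)·log₂(P(3)/Q(3)) = (1/5)·log₂((1/5)/(11/100)) = 0.17250
  P(4)·log₂(P(4)/Q(4)) = (1/5)·log₂((1/5)/(1/50)) = 0.66439
  P(5)·log₂(P(5)/Q(5)) = (1/5)·log₂((1/5)/(9/100)) = 0.23040

D_KL(P||Q) = 0.12430 - 0.34009 + 0.17250 + 0.66439 + 0.23040 = 0.85150 ≈ 0.8515 bits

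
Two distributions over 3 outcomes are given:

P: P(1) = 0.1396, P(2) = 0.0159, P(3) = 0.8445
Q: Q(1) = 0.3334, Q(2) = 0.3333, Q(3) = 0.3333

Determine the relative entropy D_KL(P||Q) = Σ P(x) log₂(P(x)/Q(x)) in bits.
0.8876 bits

D_KL(P||Q) = Σ P(x) log₂(P(x)/Q(x))

Computing term by term:
  P(1)·log₂(P(1)/Q(1)) = 0.1396·log₂(0.1396/0.3334) = -0.17533
  P(2)·log₂(P(2)/Q(2)) = 0.0159·log₂(0.0159/0.3333) = -0.06980
  P(3)·log₂(P(3)/Q(3)) = 0.8445·log₂(0.8445/0.3333) = 1.13271

D_KL(P||Q) = -0.17533 - 0.06980 + 1.13271 = 0.88758 ≈ 0.8876 bits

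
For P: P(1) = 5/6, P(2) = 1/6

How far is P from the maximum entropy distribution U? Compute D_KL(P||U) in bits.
0.3500 bits

U(i) = 1/2 for all i

D_KL(P||U) = Σ P(x) log₂(P(x) / (1/2))
           = Σ P(x) log₂(P(x)) + log₂(2)
           = log₂(2) - H(P)

H(P) = -Σ P(x) log₂(P(x)):
  -P(1)·log₂(P(1)) = -(5/6)·log₂(5/6) = 0.21920
  -P(2)·log₂(P(2)) = -(1/6)·log₂(1/6) = 0.43083
H(P) = 0.21920 + 0.43083 = 0.65003 bits

log₂(2) = 1.00000 bits

D_KL(P||U) = 1.00000 - 0.65003 = 0.34997 ≈ 0.3500 bits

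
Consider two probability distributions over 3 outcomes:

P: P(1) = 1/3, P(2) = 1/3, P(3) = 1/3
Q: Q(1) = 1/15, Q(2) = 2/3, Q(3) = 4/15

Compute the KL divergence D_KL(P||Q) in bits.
0.5480 bits

D_KL(P||Q) = Σ P(x) log₂(P(x)/Q(x))

Computing term by term:
  P(1)·log₂(P(1)/Q(1)) = (1/3)·log₂((1/3)/(1/15)) = 0.77398
  P(2)·log₂(P(2)/Q(2)) = (1/3)·log₂((1/3)/(2/3)) = -0.33333
  P(3)·log₂(P(3)/Q(3)) = (1/3)·log₂((1/3)/(4/15)) = 0.10731

D_KL(P||Q) = 0.77398 - 0.33333 + 0.10731 = 0.54796 ≈ 0.5480 bits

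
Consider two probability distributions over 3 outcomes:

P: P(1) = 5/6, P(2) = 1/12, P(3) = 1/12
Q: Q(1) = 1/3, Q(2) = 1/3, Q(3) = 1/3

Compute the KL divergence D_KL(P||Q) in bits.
0.7683 bits

D_KL(P||Q) = Σ P(x) log₂(P(x)/Q(x))

Computing term by term:
  P(1)·log₂(P(1)/Q(1)) = (5/6)·log₂((5/6)/(1/3)) = 1.10161
  P(2)·log₂(P(2)/Q(2)) = (1/12)·log₂((1/12)/(1/3)) = -0.16667
  P(3)·log₂(P(3)/Q(3)) = (1/12)·log₂((1/12)/(1/3)) = -0.16667

D_KL(P||Q) = 1.10161 - 0.16667 - 0.16667 = 0.76827 ≈ 0.7683 bits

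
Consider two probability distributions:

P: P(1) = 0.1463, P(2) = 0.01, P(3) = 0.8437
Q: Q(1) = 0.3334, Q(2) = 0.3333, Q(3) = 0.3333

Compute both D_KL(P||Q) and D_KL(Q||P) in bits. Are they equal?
D_KL(P||Q) = 0.9060 bits, D_KL(Q||P) = 1.6357 bits. No, they are not equal.

D_KL(P||Q) = Σ P(x) log₂(P(x)/Q(x))

Computing term by term:
  P(1)·log₂(P(1)/Q(1)) = 0.1463·log₂(0.1463/0.3334) = -0.17385
  P(2)·log₂(P(2)/Q(2)) = 0.01·log₂(0.01/0.3333) = -0.05059
  P(3)·log₂(P(3)/Q(3)) = 0.8437·log₂(0.8437/0.3333) = 1.13048

D_KL(P||Q) = -0.17385 - 0.05059 + 1.13048 = 0.90604 ≈ 0.9060 bits

D_KL(Q||P) = Σ Q(x) log₂(Q(x)/P(x))

Computing term by term:
  Q(1)·log₂(Q(1)/P(1)) = 0.3334·log₂(0.3334/0.1463) = 0.39619
  Q(2)·log₂(Q(2)/P(2)) = 0.3333·log₂(0.3333/0.01) = 1.68608
  Q(3)·log₂(Q(3)/P(3)) = 0.3333·log₂(0.3333/0.8437) = -0.44659

D_KL(Q||P) = 0.39619 + 1.68608 - 0.44659 = 1.63568 ≈ 1.6357 bits

These are NOT equal (difference: 0.7297 bits). KL divergence is asymmetric: D_KL(P||Q) ≠ D_KL(Q||P) in general.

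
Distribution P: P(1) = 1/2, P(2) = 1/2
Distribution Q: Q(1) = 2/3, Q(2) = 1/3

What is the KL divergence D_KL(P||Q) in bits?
0.0850 bits

D_KL(P||Q) = Σ P(x) log₂(P(x)/Q(x))

Computing term by term:
  P(1)·log₂(P(1)/Q(1)) = (1/2)·log₂((1/2)/(2/3)) = -0.20752
  P(2)·log₂(P(2)/Q(2)) = (1/2)·log₂((1/2)/(1/3)) = 0.29248

D_KL(P||Q) = -0.20752 + 0.29248 = 0.08496 ≈ 0.0850 bits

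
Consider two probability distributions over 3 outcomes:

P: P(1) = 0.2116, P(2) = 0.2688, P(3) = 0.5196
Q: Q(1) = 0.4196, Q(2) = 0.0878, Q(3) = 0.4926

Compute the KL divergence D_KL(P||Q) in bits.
0.2649 bits

D_KL(P||Q) = Σ P(x) log₂(P(x)/Q(x))

Computing term by term:
  P(1)·log₂(P(1)/Q(1)) = 0.2116·log₂(0.2116/0.4196) = -0.20899
  P(2)·log₂(P(2)/Q(2)) = 0.2688·log₂(0.2688/0.0878) = 0.43391
  P(3)·log₂(P(3)/Q(3)) = 0.5196·log₂(0.5196/0.4926) = 0.04000

D_KL(P||Q) = -0.20899 + 0.43391 + 0.04000 = 0.26492 ≈ 0.2649 bits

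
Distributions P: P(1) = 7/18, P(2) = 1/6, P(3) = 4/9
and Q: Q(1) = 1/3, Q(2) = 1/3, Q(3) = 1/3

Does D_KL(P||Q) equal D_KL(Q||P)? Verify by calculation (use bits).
D_KL(P||Q) = 0.1043 bits, D_KL(Q||P) = 0.1209 bits. No — D_KL(P||Q) ≠ D_KL(Q||P) for this pair.

D_KL(P||Q) = Σ P(x) log₂(P(x)/Q(x))

Computing term by term:
  P(1)·log₂(P(1)/Q(1)) = (7/18)·log₂((7/18)/(1/3)) = 0.08649
  P(2)·log₂(P(2)/Q(2)) = (1/6)·log₂((1/6)/(1/3)) = -0.16667
  P(3)·log₂(P(3)/Q(3)) = (4/9)·log₂((4/9)/(1/3)) = 0.18446

D_KL(P||Q) = 0.08649 - 0.16667 + 0.18446 = 0.10428 ≈ 0.1043 bits

D_KL(Q||P) = Σ Q(x) log₂(Q(x)/P(x))

Computing term by term:
  Q(1)·log₂(Q(1)/P(1)) = (1/3)·log₂((1/3)/(7/18)) = -0.07413
  Q(2)·log₂(Q(2)/P(2)) = (1/3)·log₂((1/3)/(1/6)) = 0.33333
  Q(3)·log₂(Q(3)/P(3)) = (1/3)·log₂((1/3)/(4/9)) = -0.13835

D_KL(Q||P) = -0.07413 + 0.33333 - 0.13835 = 0.12085 ≈ 0.1209 bits

These are NOT equal (difference: 0.0166 bits). KL divergence is asymmetric: D_KL(P||Q) ≠ D_KL(Q||P) in general.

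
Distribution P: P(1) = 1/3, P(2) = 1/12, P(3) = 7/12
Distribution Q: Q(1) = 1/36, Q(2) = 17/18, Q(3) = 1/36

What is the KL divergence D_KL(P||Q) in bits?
3.4653 bits

D_KL(P||Q) = Σ P(x) log₂(P(x)/Q(x))

Computing term by term:
  P(1)·log₂(P(1)/Q(1)) = (1/3)·log₂((1/3)/(1/36)) = 1.19499
  P(2)·log₂(P(2)/Q(2)) = (1/12)·log₂((1/12)/(17/18)) = -0.29188
  P(3)·log₂(P(3)/Q(3)) = (7/12)·log₂((7/12)/(1/36)) = 2.56219

D_KL(P||Q) = 1.19499 - 0.29188 + 2.56219 = 3.46530 ≈ 3.4653 bits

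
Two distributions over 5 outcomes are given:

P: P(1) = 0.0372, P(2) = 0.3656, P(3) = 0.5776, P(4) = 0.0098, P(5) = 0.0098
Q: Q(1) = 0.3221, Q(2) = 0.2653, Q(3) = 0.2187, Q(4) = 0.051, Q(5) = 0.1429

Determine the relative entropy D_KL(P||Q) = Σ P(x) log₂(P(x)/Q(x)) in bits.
0.8014 bits

D_KL(P||Q) = Σ P(x) log₂(P(x)/Q(x))

Computing term by term:
  P(1)·log₂(P(1)/Q(1)) = 0.0372·log₂(0.0372/0.3221) = -0.11585
  P(2)·log₂(P(2)/Q(2)) = 0.3656·log₂(0.3656/0.2653) = 0.16914
  P(3)·log₂(P(3)/Q(3)) = 0.5776·log₂(0.5776/0.2187) = 0.80929
  P(4)·log₂(P(4)/Q(4)) = 0.0098·log₂(0.0098/0.051) = -0.02332
  P(5)·log₂(P(5)/Q(5)) = 0.0098·log₂(0.0098/0.1429) = -0.03789

D_KL(P||Q) = -0.11585 + 0.16914 + 0.80929 - 0.02332 - 0.03789 = 0.80137 ≈ 0.8014 bits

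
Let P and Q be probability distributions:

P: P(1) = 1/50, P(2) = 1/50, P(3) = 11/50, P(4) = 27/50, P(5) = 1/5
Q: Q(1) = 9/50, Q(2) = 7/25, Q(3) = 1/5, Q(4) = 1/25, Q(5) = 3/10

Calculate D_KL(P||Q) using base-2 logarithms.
1.8014 bits

D_KL(P||Q) = Σ P(x) log₂(P(x)/Q(x))

Computing term by term:
  P(1)·log₂(P(1)/Q(1)) = (1/50)·log₂((1/50)/(9/50)) = -0.06340
  P(2)·log₂(P(2)/Q(2)) = (1/50)·log₂((1/50)/(7/25)) = -0.07615
  P(3)·log₂(P(3)/Q(3)) = (11/50)·log₂((11/50)/(1/5)) = 0.03025
  P(4)·log₂(P(4)/Q(4)) = (27/50)·log₂((27/50)/(1/25)) = 2.02764
  P(5)·log₂(P(5)/Q(5)) = (1/5)·log₂((1/5)/(3/10)) = -0.11699

D_KL(P||Q) = -0.06340 - 0.07615 + 0.03025 + 2.02764 - 0.11699 = 1.80135 ≈ 1.8014 bits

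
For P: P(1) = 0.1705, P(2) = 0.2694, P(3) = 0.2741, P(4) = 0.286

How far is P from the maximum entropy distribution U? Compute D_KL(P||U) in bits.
0.0268 bits

U(i) = 1/4 for all i

D_KL(P||U) = Σ P(x) log₂(P(x) / (1/4))
           = Σ P(x) log₂(P(x)) + log₂(4)
           = log₂(4) - H(P)

H(P) = -Σ P(x) log₂(P(x)):
  -P(1)·log₂(P(1)) = -(0.1705)·log₂(0.1705) = 0.43514
  -P(2)·log₂(P(2)) = -(0.2694)·log₂(0.2694) = 0.50975
  -P(3)·log₂(P(3)) = -(0.2741)·log₂(0.2741) = 0.51181
  -P(4)·log₂(P(4)) = -(0.286)·log₂(0.286) = 0.51649
H(P) = 0.43514 + 0.50975 + 0.51181 + 0.51649 = 1.97319 bits

log₂(4) = 2.00000 bits

D_KL(P||U) = 2.00000 - 1.97319 = 0.02681 ≈ 0.0268 bits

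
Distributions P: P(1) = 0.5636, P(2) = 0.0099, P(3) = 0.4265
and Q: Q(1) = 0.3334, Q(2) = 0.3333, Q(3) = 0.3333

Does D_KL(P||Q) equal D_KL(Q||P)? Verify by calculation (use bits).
D_KL(P||Q) = 0.5284 bits, D_KL(Q||P) = 1.3198 bits. No — D_KL(P||Q) ≠ D_KL(Q||P) for this pair.

D_KL(P||Q) = Σ P(x) log₂(P(x)/Q(x))

Computing term by term:
  P(1)·log₂(P(1)/Q(1)) = 0.5636·log₂(0.5636/0.3334) = 0.42688
  P(2)·log₂(P(2)/Q(2)) = 0.0099·log₂(0.0099/0.3333) = -0.05023
  P(3)·log₂(P(3)/Q(3)) = 0.4265·log₂(0.4265/0.3333) = 0.15172

D_KL(P||Q) = 0.42688 - 0.05023 + 0.15172 = 0.52837 ≈ 0.5284 bits

D_KL(Q||P) = Σ Q(x) log₂(Q(x)/P(x))

Computing term by term:
  Q(1)·log₂(Q(1)/P(1)) = 0.3334·log₂(0.3334/0.5636) = -0.25252
  Q(2)·log₂(Q(2)/P(2)) = 0.3333·log₂(0.3333/0.0099) = 1.69091
  Q(3)·log₂(Q(3)/P(3)) = 0.3333·log₂(0.3333/0.4265) = -0.11856

D_KL(Q||P) = -0.25252 + 1.69091 - 0.11856 = 1.31983 ≈ 1.3198 bits

These are NOT equal (difference: 0.7914 bits). KL divergence is asymmetric: D_KL(P||Q) ≠ D_KL(Q||P) in general.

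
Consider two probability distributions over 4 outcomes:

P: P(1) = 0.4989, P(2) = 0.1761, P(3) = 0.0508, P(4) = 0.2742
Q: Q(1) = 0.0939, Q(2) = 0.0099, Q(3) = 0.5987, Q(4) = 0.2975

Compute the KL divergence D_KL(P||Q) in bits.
1.7204 bits

D_KL(P||Q) = Σ P(x) log₂(P(x)/Q(x))

Computing term by term:
  P(1)·log₂(P(1)/Q(1)) = 0.4989·log₂(0.4989/0.0939) = 1.20213
  P(2)·log₂(P(2)/Q(2)) = 0.1761·log₂(0.1761/0.0099) = 0.73131
  P(3)·log₂(P(3)/Q(3)) = 0.0508·log₂(0.0508/0.5987) = -0.18079
  P(4)·log₂(P(4)/Q(4)) = 0.2742·log₂(0.2742/0.2975) = -0.03226

D_KL(P||Q) = 1.20213 + 0.73131 - 0.18079 - 0.03226 = 1.72039 ≈ 1.7204 bits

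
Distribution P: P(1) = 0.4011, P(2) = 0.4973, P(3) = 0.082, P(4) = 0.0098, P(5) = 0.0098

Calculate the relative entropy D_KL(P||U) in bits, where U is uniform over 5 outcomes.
0.8654 bits

U(i) = 1/5 for all i

D_KL(P||U) = Σ P(x) log₂(P(x) / (1/5))
           = Σ P(x) log₂(P(x)) + log₂(5)
           = log₂(5) - H(P)

H(P) = -Σ P(x) log₂(P(x)):
  -P(1)·log₂(P(1)) = -(0.4011)·log₂(0.4011) = 0.52864
  -P(2)·log₂(P(2)) = -(0.4973)·log₂(0.4973) = 0.50118
  -P(3)·log₂(P(3)) = -(0.082)·log₂(0.082) = 0.29588
  -P(4)·log₂(P(4)) = -(0.0098)·log₂(0.0098) = 0.06540
  -P(5)·log₂(P(5)) = -(0.0098)·log₂(0.0098) = 0.06540
H(P) = 0.52864 + 0.50118 + 0.29588 + 0.06540 + 0.06540 = 1.45650 bits

log₂(5) = 2.32193 bits

D_KL(P||U) = 2.32193 - 1.45650 = 0.86543 ≈ 0.8654 bits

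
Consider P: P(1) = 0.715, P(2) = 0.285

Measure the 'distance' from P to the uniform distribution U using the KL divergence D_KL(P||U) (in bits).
0.1378 bits

U(i) = 1/2 for all i

D_KL(P||U) = Σ P(x) log₂(P(x) / (1/2))
           = Σ P(x) log₂(P(x)) + log₂(2)
           = log₂(2) - H(P)

H(P) = -Σ P(x) log₂(P(x)):
  -P(1)·log₂(P(1)) = -(0.715)·log₂(0.715) = 0.34605
  -P(2)·log₂(P(2)) = -(0.285)·log₂(0.285) = 0.51613
H(P) = 0.34605 + 0.51613 = 0.86218 bits

log₂(2) = 1.00000 bits

D_KL(P||U) = 1.00000 - 0.86218 = 0.13782 ≈ 0.1378 bits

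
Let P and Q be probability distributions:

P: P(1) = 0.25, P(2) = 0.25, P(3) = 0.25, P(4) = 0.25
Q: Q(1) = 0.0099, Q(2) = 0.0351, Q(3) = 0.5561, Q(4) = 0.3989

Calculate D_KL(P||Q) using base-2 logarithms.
1.4158 bits

D_KL(P||Q) = Σ P(x) log₂(P(x)/Q(x))

Computing term by term:
  P(1)·log₂(P(1)/Q(1)) = 0.25·log₂(0.25/0.0099) = 1.16459
  P(2)·log₂(P(2)/Q(2)) = 0.25·log₂(0.25/0.0351) = 0.70810
  P(3)·log₂(P(3)/Q(3)) = 0.25·log₂(0.25/0.5561) = -0.28835
  P(4)·log₂(P(4)/Q(4)) = 0.25·log₂(0.25/0.3989) = -0.16852

D_KL(P||Q) = 1.16459 + 0.70810 - 0.28835 - 0.16852 = 1.41582 ≈ 1.4158 bits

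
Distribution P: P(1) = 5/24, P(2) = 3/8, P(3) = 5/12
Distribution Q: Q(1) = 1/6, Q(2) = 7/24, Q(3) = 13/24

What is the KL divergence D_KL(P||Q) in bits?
0.0453 bits

D_KL(P||Q) = Σ P(x) log₂(P(x)/Q(x))

Computing term by term:
  P(1)·log₂(P(1)/Q(1)) = (5/24)·log₂((5/24)/(1/6)) = 0.06707
  P(2)·log₂(P(2)/Q(2)) = (3/8)·log₂((3/8)/(7/24)) = 0.13596
  P(3)·log₂(P(3)/Q(3)) = (5/12)·log₂((5/12)/(13/24)) = -0.15771

D_KL(P||Q) = 0.06707 + 0.13596 - 0.15771 = 0.04532 ≈ 0.0453 bits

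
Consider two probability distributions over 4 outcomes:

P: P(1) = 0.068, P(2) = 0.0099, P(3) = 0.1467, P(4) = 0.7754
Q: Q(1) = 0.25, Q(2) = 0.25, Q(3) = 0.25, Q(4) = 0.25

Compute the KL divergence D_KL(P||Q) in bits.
0.9796 bits

D_KL(P||Q) = Σ P(x) log₂(P(x)/Q(x))

Computing term by term:
  P(1)·log₂(P(1)/Q(1)) = 0.068·log₂(0.068/0.25) = -0.12773
  P(2)·log₂(P(2)/Q(2)) = 0.0099·log₂(0.0099/0.25) = -0.04612
  P(3)·log₂(P(3)/Q(3)) = 0.1467·log₂(0.1467/0.25) = -0.11282
  P(4)·log₂(P(4)/Q(4)) = 0.7754·log₂(0.7754/0.25) = 1.26624

D_KL(P||Q) = -0.12773 - 0.04612 - 0.11282 + 1.26624 = 0.97957 ≈ 0.9796 bits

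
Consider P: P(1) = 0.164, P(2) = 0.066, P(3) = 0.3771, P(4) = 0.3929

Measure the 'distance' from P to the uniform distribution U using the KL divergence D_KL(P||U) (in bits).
0.2533 bits

U(i) = 1/4 for all i

D_KL(P||U) = Σ P(x) log₂(P(x) / (1/4))
           = Σ P(x) log₂(P(x)) + log₂(4)
           = log₂(4) - H(P)

H(P) = -Σ P(x) log₂(P(x)):
  -P(1)·log₂(P(1)) = -(0.164)·log₂(0.164) = 0.42775
  -P(2)·log₂(P(2)) = -(0.066)·log₂(0.066) = 0.25881
  -P(3)·log₂(P(3)) = -(0.3771)·log₂(0.3771) = 0.53057
  -P(4)·log₂(P(4)) = -(0.3929)·log₂(0.3929) = 0.52954
H(P) = 0.42775 + 0.25881 + 0.53057 + 0.52954 = 1.74667 bits

log₂(4) = 2.00000 bits

D_KL(P||U) = 2.00000 - 1.74667 = 0.25333 ≈ 0.2533 bits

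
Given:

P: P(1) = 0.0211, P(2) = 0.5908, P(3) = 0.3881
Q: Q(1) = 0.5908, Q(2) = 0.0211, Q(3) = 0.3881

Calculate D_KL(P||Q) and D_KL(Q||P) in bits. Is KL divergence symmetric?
D_KL(P||Q) = 2.7388 bits, D_KL(Q||P) = 2.7388 bits. The two values coincide for this particular pair, but no — KL divergence is not symmetric in general.

D_KL(P||Q) = Σ P(x) log₂(P(x)/Q(x))

Computing term by term:
  P(1)·log₂(P(1)/Q(1)) = 0.0211·log₂(0.0211/0.5908) = -0.10144
  P(2)·log₂(P(2)/Q(2)) = 0.5908·log₂(0.5908/0.0211) = 2.84019
  P(3)·log₂(P(3)/Q(3)) = 0.3881·log₂(0.3881/0.3881) = 0.00000

D_KL(P||Q) = -0.10144 + 2.84019 + 0.00000 = 2.73875 ≈ 2.7388 bits

D_KL(Q||P) = Σ Q(x) log₂(Q(x)/P(x))

Computing term by term:
  Q(1)·log₂(Q(1)/P(1)) = 0.5908·log₂(0.5908/0.0211) = 2.84019
  Q(2)·log₂(Q(2)/P(2)) = 0.0211·log₂(0.0211/0.5908) = -0.10144
  Q(3)·log₂(Q(3)/P(3)) = 0.3881·log₂(0.3881/0.3881) = 0.00000

D_KL(Q||P) = 2.84019 - 0.10144 + 0.00000 = 2.73875 ≈ 2.7388 bits

These ARE equal here. Q is P with outcomes relabeled (Q(1) = P(2), Q(2) = P(1)) by a relabeling that is its own inverse, so the two sums contain exactly the same terms in a different order. This is a special case — KL divergence is not symmetric in general: D_KL(P||Q) ≠ D_KL(Q||P) for most P, Q.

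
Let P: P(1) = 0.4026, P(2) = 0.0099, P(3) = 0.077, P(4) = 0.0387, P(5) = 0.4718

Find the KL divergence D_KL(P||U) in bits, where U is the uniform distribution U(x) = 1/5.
0.7499 bits

U(i) = 1/5 for all i

D_KL(P||U) = Σ P(x) log₂(P(x) / (1/5))
           = Σ P(x) log₂(P(x)) + log₂(5)
           = log₂(5) - H(P)

H(P) = -Σ P(x) log₂(P(x)):
  -P(1)·log₂(P(1)) = -(0.4026)·log₂(0.4026) = 0.52845
  -P(2)·log₂(P(2)) = -(0.0099)·log₂(0.0099) = 0.06592
  -P(3)·log₂(P(3)) = -(0.077)·log₂(0.077) = 0.28482
  -P(4)·log₂(P(4)) = -(0.0387)·log₂(0.0387) = 0.18156
  -P(5)·log₂(P(5)) = -(0.4718)·log₂(0.4718) = 0.51131
H(P) = 0.52845 + 0.06592 + 0.28482 + 0.18156 + 0.51131 = 1.57206 bits

log₂(5) = 2.32193 bits

D_KL(P||U) = 2.32193 - 1.57206 = 0.74987 ≈ 0.7499 bits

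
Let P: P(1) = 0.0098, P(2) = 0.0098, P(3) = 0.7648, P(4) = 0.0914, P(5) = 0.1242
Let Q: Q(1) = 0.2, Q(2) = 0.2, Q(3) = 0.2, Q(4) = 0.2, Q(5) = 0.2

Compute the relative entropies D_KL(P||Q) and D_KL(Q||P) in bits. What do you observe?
D_KL(P||Q) = 1.2060 bits, D_KL(Q||P) = 1.7168 bits. The two directions give different values (D_KL(Q||P) exceeds D_KL(P||Q) by 0.5108 bits): KL divergence is asymmetric.

D_KL(P||Q) = Σ P(x) log₂(P(x)/Q(x))

Computing term by term:
  P(1)·log₂(P(1)/Q(1)) = 0.0098·log₂(0.0098/0.2) = -0.04264
  P(2)·log₂(P(2)/Q(2)) = 0.0098·log₂(0.0098/0.2) = -0.04264
  P(3)·log₂(P(3)/Q(3)) = 0.7648·log₂(0.7648/0.2) = 1.47995
  P(4)·log₂(P(4)/Q(4)) = 0.0914·log₂(0.0914/0.2) = -0.10326
  P(5)·log₂(P(5)/Q(5)) = 0.1242·log₂(0.1242/0.2) = -0.08537

D_KL(P||Q) = -0.04264 - 0.04264 + 1.47995 - 0.10326 - 0.08537 = 1.20604 ≈ 1.2060 bits

D_KL(Q||P) = Σ Q(x) log₂(Q(x)/P(x))

Computing term by term:
  Q(1)·log₂(Q(1)/P(1)) = 0.2·log₂(0.2/0.0098) = 0.87021
  Q(2)·log₂(Q(2)/P(2)) = 0.2·log₂(0.2/0.0098) = 0.87021
  Q(3)·log₂(Q(3)/P(3)) = 0.2·log₂(0.2/0.7648) = -0.38702
  Q(4)·log₂(Q(4)/P(4)) = 0.2·log₂(0.2/0.0914) = 0.22595
  Q(5)·log₂(Q(5)/P(5)) = 0.2·log₂(0.2/0.1242) = 0.13747

D_KL(Q||P) = 0.87021 + 0.87021 - 0.38702 + 0.22595 + 0.13747 = 1.71682 ≈ 1.7168 bits

These are NOT equal (difference: 0.5108 bits). KL divergence is asymmetric: D_KL(P||Q) ≠ D_KL(Q||P) in general.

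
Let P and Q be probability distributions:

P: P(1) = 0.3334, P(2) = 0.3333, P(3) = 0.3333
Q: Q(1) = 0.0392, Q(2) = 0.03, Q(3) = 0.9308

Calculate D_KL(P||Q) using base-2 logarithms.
1.6936 bits

D_KL(P||Q) = Σ P(x) log₂(P(x)/Q(x))

Computing term by term:
  P(1)·log₂(P(1)/Q(1)) = 0.3334·log₂(0.3334/0.0392) = 1.02965
  P(2)·log₂(P(2)/Q(2)) = 0.3333·log₂(0.3333/0.03) = 1.15781
  P(3)·log₂(P(3)/Q(3)) = 0.3333·log₂(0.3333/0.9308) = -0.49383

D_KL(P||Q) = 1.02965 + 1.15781 - 0.49383 = 1.69363 ≈ 1.6936 bits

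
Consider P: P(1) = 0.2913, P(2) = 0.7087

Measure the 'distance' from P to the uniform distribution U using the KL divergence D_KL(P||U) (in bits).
0.1296 bits

U(i) = 1/2 for all i

D_KL(P||U) = Σ P(x) log₂(P(x) / (1/2))
           = Σ P(x) log₂(P(x)) + log₂(2)
           = log₂(2) - H(P)

H(P) = -Σ P(x) log₂(P(x)):
  -P(1)·log₂(P(1)) = -(0.2913)·log₂(0.2913) = 0.51835
  -P(2)·log₂(P(2)) = -(0.7087)·log₂(0.7087) = 0.35205
H(P) = 0.51835 + 0.35205 = 0.87040 bits

log₂(2) = 1.00000 bits

D_KL(P||U) = 1.00000 - 0.87040 = 0.12960 ≈ 0.1296 bits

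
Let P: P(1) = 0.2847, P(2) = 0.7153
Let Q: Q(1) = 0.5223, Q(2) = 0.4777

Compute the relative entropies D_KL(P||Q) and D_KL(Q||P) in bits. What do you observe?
D_KL(P||Q) = 0.1674 bits, D_KL(Q||P) = 0.1790 bits. The two directions give different values (D_KL(Q||P) exceeds D_KL(P||Q) by 0.0116 bits): KL divergence is asymmetric.

D_KL(P||Q) = Σ P(x) log₂(P(x)/Q(x))

Computing term by term:
  P(1)·log₂(P(1)/Q(1)) = 0.2847·log₂(0.2847/0.5223) = -0.24924
  P(2)·log₂(P(2)/Q(2)) = 0.7153·log₂(0.7153/0.4777) = 0.41662

D_KL(P||Q) = -0.24924 + 0.41662 = 0.16738 ≈ 0.1674 bits

D_KL(Q||P) = Σ Q(x) log₂(Q(x)/P(x))

Computing term by term:
  Q(1)·log₂(Q(1)/P(1)) = 0.5223·log₂(0.5223/0.2847) = 0.45724
  Q(2)·log₂(Q(2)/P(2)) = 0.4777·log₂(0.4777/0.7153) = -0.27823

D_KL(Q||P) = 0.45724 - 0.27823 = 0.17901 ≈ 0.1790 bits

These are NOT equal (difference: 0.0116 bits). KL divergence is asymmetric: D_KL(P||Q) ≠ D_KL(Q||P) in general.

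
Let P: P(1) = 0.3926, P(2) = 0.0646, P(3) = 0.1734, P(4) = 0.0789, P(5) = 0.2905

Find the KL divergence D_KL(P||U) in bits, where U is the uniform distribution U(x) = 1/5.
0.2916 bits

U(i) = 1/5 for all i

D_KL(P||U) = Σ P(x) log₂(P(x) / (1/5))
           = Σ P(x) log₂(P(x)) + log₂(5)
           = log₂(5) - H(P)

H(P) = -Σ P(x) log₂(P(x)):
  -P(1)·log₂(P(1)) = -(0.3926)·log₂(0.3926) = 0.52957
  -P(2)·log₂(P(2)) = -(0.0646)·log₂(0.0646) = 0.25532
  -P(3)·log₂(P(3)) = -(0.1734)·log₂(0.1734) = 0.43832
  -P(4)·log₂(P(4)) = -(0.0789)·log₂(0.0789) = 0.28908
  -P(5)·log₂(P(5)) = -(0.2905)·log₂(0.2905) = 0.51807
H(P) = 0.52957 + 0.25532 + 0.43832 + 0.28908 + 0.51807 = 2.03036 bits

log₂(5) = 2.32193 bits

D_KL(P||U) = 2.32193 - 2.03036 = 0.29157 ≈ 0.2916 bits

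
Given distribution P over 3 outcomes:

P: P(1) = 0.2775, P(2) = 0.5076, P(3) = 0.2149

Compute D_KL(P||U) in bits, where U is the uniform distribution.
0.0985 bits

U(i) = 1/3 for all i

D_KL(P||U) = Σ P(x) log₂(P(x) / (1/3))
           = Σ P(x) log₂(P(x)) + log₂(3)
           = log₂(3) - H(P)

H(P) = -Σ P(x) log₂(P(x)):
  -P(1)·log₂(P(1)) = -(0.2775)·log₂(0.2775) = 0.51322
  -P(2)·log₂(P(2)) = -(0.5076)·log₂(0.5076) = 0.49655
  -P(3)·log₂(P(3)) = -(0.2149)·log₂(0.2149) = 0.47670
H(P) = 0.51322 + 0.49655 + 0.47670 = 1.48647 bits

log₂(3) = 1.58496 bits

D_KL(P||U) = 1.58496 - 1.48647 = 0.09849 ≈ 0.0985 bits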